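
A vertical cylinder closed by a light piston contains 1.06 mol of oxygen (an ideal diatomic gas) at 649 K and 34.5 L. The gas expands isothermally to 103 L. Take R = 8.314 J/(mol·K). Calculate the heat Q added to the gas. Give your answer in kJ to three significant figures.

Q ≈ 6.26 kJ

Isothermal ⇒ ΔU = 0, so Q = W = nRT ln(V₂/V₁).
Q = (1.06)(8.314)(649) ln(103/34.5) = 5720 × 1.094 = 6256 J.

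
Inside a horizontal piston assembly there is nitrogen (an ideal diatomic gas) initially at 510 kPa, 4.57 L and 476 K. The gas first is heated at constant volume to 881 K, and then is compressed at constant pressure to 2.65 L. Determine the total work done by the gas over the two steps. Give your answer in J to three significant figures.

W_total ≈ -1810 J

Step 1 (isochoric): W = 0 (constant volume).
After step 1: P = 943.9 kPa (V unchanged).
Step 2 (isobaric): W = PΔV = (943.9 kPa)(2.65 − 4.57 L) = -1812 J.
W_total = 0 − 1812 = -1812 J.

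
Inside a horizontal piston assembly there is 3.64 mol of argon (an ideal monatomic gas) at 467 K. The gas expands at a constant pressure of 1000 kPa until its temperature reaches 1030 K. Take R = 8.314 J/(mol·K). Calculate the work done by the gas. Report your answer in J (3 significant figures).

W ≈ 17000 J

Isobaric: W = P ΔV = nR ΔT.
W = (3.64)(8.314)(1030 − 467) = 17038 J.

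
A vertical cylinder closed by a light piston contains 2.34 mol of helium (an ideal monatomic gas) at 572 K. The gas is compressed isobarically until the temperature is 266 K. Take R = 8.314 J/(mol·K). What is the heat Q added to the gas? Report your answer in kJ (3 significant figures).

Q ≈ -14.9 kJ

Isobaric: W = nRΔT = (2.34)(8.314)(-306) = -5953 J.
ΔU = nCᵥΔT with Cᵥ = 3R/2: ΔU = (2.34)(12.47)(-306) = -8930 J.
Q = ΔU + W = -8930 − 5953 = -14883 J.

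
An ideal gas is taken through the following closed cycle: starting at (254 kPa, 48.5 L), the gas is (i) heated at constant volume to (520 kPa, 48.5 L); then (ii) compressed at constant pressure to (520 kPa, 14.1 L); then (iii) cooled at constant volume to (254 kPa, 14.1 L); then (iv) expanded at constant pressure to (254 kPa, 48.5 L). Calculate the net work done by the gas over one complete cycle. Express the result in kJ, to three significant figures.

Constant-volume legs do no work.
W(ii) = (520)(14.1 − 48.5) = -17888 J; W(iv) = (254)(48.5 − 14.1) = 8738 J.
W_net = -17888 + 8738 = -9150 J (the counter-clockwise enclosed area).

W_net ≈ -9.15 kJ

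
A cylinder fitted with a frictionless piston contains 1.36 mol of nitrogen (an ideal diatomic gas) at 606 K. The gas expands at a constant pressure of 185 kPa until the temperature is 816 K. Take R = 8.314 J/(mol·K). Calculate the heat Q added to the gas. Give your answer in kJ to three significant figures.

Q ≈ 8.31 kJ

Isobaric: W = nRΔT = (1.36)(8.314)(210) = 2374 J.
ΔU = nCᵥΔT with Cᵥ = 5R/2: ΔU = (1.36)(20.79)(210) = 5936 J.
Q = ΔU + W = 5936 + 2374 = 8311 J.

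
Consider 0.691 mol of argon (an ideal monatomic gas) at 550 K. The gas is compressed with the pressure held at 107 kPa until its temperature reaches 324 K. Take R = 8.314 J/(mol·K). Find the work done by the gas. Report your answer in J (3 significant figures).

W ≈ -1300 J

Isobaric: W = P ΔV = nR ΔT.
W = (0.691)(8.314)(324 − 550) = -1298 J.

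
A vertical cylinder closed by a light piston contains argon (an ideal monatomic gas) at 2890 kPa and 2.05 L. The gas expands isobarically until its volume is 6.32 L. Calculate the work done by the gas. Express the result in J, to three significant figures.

W ≈ 12300 J

Isobaric: W = P ΔV.
W = (2890 kPa)(6.32 − 2.05 L) = (2890)(4.27) = 12340 J.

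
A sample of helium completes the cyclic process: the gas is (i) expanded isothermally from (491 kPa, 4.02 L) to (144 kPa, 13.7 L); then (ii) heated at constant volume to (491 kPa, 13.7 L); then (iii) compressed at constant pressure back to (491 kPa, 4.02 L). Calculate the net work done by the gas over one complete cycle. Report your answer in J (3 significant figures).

Leg (i): W = PᵢVᵢ ln(V_f/Vᵢ) = (1974) ln(13.7/4.02) = 2420 J.
Leg (ii): W = 0.
Leg (iii): W = PΔV = (491)(4.02 − 13.7) = -4753 J.
W_net = 2420 − 4753 = -2333 J.

W_net ≈ -2330 J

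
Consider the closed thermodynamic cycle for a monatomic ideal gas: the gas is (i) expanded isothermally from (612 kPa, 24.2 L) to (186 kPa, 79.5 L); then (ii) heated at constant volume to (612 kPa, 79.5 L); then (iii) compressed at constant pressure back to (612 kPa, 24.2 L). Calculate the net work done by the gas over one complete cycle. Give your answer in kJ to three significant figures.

W_net ≈ -16.2 kJ

Leg (i): W = PᵢVᵢ ln(V_f/Vᵢ) = (14810) ln(79.5/24.2) = 17616 J.
Leg (ii): W = 0.
Leg (iii): W = PΔV = (612)(24.2 − 79.5) = -33844 J.
W_net = 17616 − 33844 = -16228 J.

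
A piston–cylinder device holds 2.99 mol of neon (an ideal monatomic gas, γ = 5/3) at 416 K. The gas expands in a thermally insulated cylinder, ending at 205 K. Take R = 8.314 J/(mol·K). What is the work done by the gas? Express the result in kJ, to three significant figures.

Adiabatic ⇒ Q = 0, so W_by = −ΔU = nCᵥ(T₁ − T₂).
Cᵥ = 3R/2 = 12.47 J/(mol·K).
W = (2.99)(12.47)(416 − 205) = 7868 J.

W ≈ 7.87 kJ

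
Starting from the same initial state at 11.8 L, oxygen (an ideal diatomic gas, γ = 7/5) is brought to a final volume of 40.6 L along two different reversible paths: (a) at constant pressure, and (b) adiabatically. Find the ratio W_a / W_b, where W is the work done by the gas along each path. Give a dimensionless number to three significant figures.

W_a / W_b ≈ 2.50

Path (a) isobaric: W = P₁(V₂ − V₁) → W_a/(P₁V₁) = 2.441.
Path (b) adiabatic: W = P₁V₁(1 − (V₁/V₂)^(γ−1))/(γ−1) → W_b/(P₁V₁) = 0.975.
W_a / W_b = 2.441 / 0.975 = 2.503.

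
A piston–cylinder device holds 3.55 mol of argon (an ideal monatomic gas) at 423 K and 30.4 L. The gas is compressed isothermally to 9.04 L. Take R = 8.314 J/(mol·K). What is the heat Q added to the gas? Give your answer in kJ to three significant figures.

Isothermal ⇒ ΔU = 0, so Q = W = nRT ln(V₂/V₁).
Q = (3.55)(8.314)(423) ln(9.04/30.4) = 12485 × -1.213 = -15141 J.

Q ≈ -15.1 kJ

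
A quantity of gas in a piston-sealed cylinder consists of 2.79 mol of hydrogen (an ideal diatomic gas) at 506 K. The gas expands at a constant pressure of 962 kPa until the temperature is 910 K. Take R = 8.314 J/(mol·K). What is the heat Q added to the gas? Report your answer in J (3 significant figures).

Q ≈ 32800 J

Isobaric: W = nRΔT = (2.79)(8.314)(404) = 9371 J.
ΔU = nCᵥΔT with Cᵥ = 5R/2: ΔU = (2.79)(20.79)(404) = 23428 J.
Q = ΔU + W = 23428 + 9371 = 32799 J.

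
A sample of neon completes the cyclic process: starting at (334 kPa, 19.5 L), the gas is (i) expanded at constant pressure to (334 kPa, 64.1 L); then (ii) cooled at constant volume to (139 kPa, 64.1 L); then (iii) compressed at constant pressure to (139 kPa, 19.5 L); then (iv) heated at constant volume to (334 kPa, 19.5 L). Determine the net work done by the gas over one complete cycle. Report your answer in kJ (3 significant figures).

Constant-volume legs do no work.
W(i) = (334)(64.1 − 19.5) = 14896 J; W(iii) = (139)(19.5 − 64.1) = -6199 J.
W_net = 14896 − 6199 = 8697 J (the clockwise enclosed area).

W_net ≈ 8.70 kJ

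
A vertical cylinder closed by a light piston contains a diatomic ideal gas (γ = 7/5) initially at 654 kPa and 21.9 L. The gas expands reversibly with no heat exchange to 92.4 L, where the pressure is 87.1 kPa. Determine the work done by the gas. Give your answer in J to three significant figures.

Adiabatic: W = (P₁V₁ − P₂V₂)/(γ − 1) with γ = 7/5.
P₁V₁ = 14323 J, P₂V₂ = 8048 J.
W = (14323 − 8048) / 0.4 = 15686 J.

W ≈ 15700 J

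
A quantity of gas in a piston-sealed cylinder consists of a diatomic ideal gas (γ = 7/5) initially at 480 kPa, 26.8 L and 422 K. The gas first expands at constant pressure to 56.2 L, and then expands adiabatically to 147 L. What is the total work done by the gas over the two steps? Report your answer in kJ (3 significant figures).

Step 1 (isobaric): W = PΔV = (480 kPa)(56.2 − 26.8 L) = 14112 J.
After step 1: P = 480 kPa, V = 56.2 L, T = 884.9 K.
Step 2 (adiabatic): W = (P₁V₁ − P₂V₂)/(γ−1) = (26976 − 18363)/0.4 = 21532 J.
W_total = 14112 + 21532 = 35644 J.

W_total ≈ 35.6 kJ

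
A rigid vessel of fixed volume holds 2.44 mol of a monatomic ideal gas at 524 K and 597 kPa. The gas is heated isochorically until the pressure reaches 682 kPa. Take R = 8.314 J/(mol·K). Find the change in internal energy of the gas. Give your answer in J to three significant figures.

ΔU ≈ 2270 J

Constant volume ⇒ W = 0, so Q = ΔU = nCᵥΔT with Cᵥ = 3R/2 = 12.47 J/(mol·K).
At constant V, T₂/T₁ = P₂/P₁ ⇒ ΔT = T₁(P₂/P₁ − 1) = 524·(682/597 − 1) = 74.61 K.
ΔU = (2.44)(12.47)(74.61) = 2270 J.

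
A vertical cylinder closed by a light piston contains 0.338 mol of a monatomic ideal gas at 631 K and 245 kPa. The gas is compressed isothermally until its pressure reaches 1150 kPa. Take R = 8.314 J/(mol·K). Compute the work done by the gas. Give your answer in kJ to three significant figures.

Isothermal process: W = nRT ln(V₂/V₁) = nRT ln(P₁/P₂).
W = (0.338)(8.314)(631) × ln(245/1150)
  = 1773 × ln(0.213) = 1773 × -1.546
W_by_gas = -2742 J.

W ≈ -2.74 kJ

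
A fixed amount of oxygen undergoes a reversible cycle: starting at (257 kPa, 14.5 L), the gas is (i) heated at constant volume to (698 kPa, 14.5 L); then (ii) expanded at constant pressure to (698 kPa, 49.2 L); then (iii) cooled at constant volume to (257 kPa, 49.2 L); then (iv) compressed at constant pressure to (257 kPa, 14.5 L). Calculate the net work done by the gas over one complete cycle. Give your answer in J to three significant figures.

Constant-volume legs do no work.
W(ii) = (698)(49.2 − 14.5) = 24221 J; W(iv) = (257)(14.5 − 49.2) = -8918 J.
W_net = 24221 − 8918 = 15303 J (the clockwise enclosed area).

W_net ≈ 15300 J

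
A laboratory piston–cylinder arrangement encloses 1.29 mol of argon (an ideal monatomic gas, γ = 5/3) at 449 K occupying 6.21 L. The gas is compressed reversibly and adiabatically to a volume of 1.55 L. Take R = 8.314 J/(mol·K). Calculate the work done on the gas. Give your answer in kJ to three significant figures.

Adiabatic: TV^(γ−1) = const with γ = 5/3.
T₂ = T₁ (V₁/V₂)^(γ−1) = 449 × (6.21/1.55)^0.667 = 449 × 2.523 = 1133 K.
W_by = nCᵥ(T₁ − T₂) = (1.29)(12.47)(449 − 1133) = -10998 J.
Work on gas = −W_by = 10998 J.

W ≈ 11.0 kJ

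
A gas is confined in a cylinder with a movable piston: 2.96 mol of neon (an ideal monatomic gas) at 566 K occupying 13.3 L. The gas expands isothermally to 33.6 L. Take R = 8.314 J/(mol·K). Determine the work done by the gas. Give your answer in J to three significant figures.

Isothermal: W = nRT ln(V₂/V₁).
W = (2.96)(8.314)(566) × ln(33.6/13.3)
  = 13929 × 0.9268
W_by_gas = 12909 J.

W ≈ 12900 J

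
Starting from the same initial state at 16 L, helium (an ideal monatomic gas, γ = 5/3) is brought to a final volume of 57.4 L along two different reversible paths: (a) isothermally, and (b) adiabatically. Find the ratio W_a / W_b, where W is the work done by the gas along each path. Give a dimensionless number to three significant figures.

Path (a) isothermal: W = P₁V₁ ln(V₂/V₁) → W_a/(P₁V₁) = 1.277.
Path (b) adiabatic: W = P₁V₁(1 − (V₁/V₂)^(γ−1))/(γ−1) → W_b/(P₁V₁) = 0.8599.
W_a / W_b = 1.277 / 0.8599 = 1.486.

W_a / W_b ≈ 1.49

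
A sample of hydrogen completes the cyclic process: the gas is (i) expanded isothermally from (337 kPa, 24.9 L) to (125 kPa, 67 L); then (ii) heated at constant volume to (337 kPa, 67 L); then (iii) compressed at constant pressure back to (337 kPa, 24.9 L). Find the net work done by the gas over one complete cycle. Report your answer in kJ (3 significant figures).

W_net ≈ -5.88 kJ

Leg (i): W = PᵢVᵢ ln(V_f/Vᵢ) = (8391) ln(67/24.9) = 8306 J.
Leg (ii): W = 0.
Leg (iii): W = PΔV = (337)(24.9 − 67) = -14188 J.
W_net = 8306 − 14188 = -5882 J.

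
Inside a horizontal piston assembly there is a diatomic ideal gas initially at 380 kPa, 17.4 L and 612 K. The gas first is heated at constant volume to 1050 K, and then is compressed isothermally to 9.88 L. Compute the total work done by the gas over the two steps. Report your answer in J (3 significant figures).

Step 1 (isochoric): W = 0 (constant volume).
After step 1: P = 652 kPa (V unchanged).
Step 2 (isothermal): W = P₁V₁ ln(V₂/V₁) = (11344) ln(9.88/17.4) = -6420 J.
W_total = 0 − 6420 = -6420 J.

W_total ≈ -6420 J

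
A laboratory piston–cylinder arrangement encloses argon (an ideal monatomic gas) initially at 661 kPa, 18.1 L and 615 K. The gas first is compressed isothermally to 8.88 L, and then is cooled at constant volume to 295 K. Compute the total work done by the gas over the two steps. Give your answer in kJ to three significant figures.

W_total ≈ -8.52 kJ

Step 1 (isothermal): W = P₁V₁ ln(V₂/V₁) = (11964) ln(8.88/18.1) = -8520 J.
Step 2 (isochoric): W = 0 (constant volume).
W_total = -8520 + 0 = -8520 J.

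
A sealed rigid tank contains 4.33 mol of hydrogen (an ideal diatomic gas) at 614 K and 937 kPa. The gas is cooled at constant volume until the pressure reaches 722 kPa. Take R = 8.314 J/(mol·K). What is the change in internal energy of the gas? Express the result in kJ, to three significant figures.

ΔU ≈ -12.7 kJ

Constant volume ⇒ W = 0, so Q = ΔU = nCᵥΔT with Cᵥ = 5R/2 = 20.79 J/(mol·K).
At constant V, T₂/T₁ = P₂/P₁ ⇒ ΔT = T₁(P₂/P₁ − 1) = 614·(722/937 − 1) = -140.9 K.
ΔU = (4.33)(20.79)(-140.9) = -12680 J.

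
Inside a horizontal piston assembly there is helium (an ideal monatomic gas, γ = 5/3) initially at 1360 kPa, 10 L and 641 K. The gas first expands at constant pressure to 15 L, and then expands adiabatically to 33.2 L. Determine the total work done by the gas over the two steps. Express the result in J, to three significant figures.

Step 1 (isobaric): W = PΔV = (1360 kPa)(15 − 10 L) = 6800 J.
After step 1: P = 1360 kPa, V = 15 L, T = 961.5 K.
Step 2 (adiabatic): W = (P₁V₁ − P₂V₂)/(γ−1) = (20400 − 12012)/0.667 = 12583 J.
W_total = 6800 + 12583 = 19383 J.

W_total ≈ 19400 J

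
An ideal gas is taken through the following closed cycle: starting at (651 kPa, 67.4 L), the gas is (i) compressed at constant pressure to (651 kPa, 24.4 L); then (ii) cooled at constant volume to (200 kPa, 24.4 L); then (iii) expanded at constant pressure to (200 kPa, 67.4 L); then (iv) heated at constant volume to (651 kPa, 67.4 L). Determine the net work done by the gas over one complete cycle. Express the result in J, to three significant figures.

W_net ≈ -19400 J

Constant-volume legs do no work.
W(i) = (651)(24.4 − 67.4) = -27993 J; W(iii) = (200)(67.4 − 24.4) = 8600 J.
W_net = -27993 + 8600 = -19393 J (the counter-clockwise enclosed area).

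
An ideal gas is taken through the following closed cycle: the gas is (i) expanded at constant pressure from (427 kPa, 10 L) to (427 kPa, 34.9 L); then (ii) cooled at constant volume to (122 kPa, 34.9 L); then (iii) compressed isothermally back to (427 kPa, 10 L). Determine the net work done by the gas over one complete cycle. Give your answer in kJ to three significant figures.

W_net ≈ 5.31 kJ

Leg (i): W = PΔV = (427)(34.9 − 10) = 10632 J.
Leg (ii): W = 0.
Leg (iii): W = PᵢVᵢ ln(V_f/Vᵢ) = (4258) ln(10/34.9) = -5322 J.
W_net = 10632 − 5322 = 5310 J.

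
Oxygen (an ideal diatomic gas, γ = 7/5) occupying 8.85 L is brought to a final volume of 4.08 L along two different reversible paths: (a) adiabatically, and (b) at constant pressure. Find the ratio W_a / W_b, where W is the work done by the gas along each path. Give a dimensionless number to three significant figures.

W_a / W_b ≈ 1.68

Path (a) adiabatic: W = P₁V₁(1 − (V₁/V₂)^(γ−1))/(γ−1) → W_a/(P₁V₁) = -0.9076.
Path (b) isobaric: W = P₁(V₂ − V₁) → W_b/(P₁V₁) = -0.539.
W_a / W_b = -0.9076 / -0.539 = 1.684.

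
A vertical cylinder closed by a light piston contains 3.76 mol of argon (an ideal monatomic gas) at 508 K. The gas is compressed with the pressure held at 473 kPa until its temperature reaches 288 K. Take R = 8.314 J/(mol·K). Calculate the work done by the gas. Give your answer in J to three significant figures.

W ≈ -6880 J

Isobaric: W = P ΔV = nR ΔT.
W = (3.76)(8.314)(288 − 508) = -6877 J.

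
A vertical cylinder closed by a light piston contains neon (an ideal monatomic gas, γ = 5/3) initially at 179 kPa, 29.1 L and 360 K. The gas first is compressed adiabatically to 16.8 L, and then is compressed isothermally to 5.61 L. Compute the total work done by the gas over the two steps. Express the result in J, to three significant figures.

W_total ≈ -11700 J

Step 1 (adiabatic): W = (P₁V₁ − P₂V₂)/(γ−1) = (5209 − 7513)/0.667 = -3456 J.
After step 1: P = 447.2 kPa, V = 16.8 L, T = 519.2 K.
Step 2 (isothermal): W = P₁V₁ ln(V₂/V₁) = (7513) ln(5.61/16.8) = -8240 J.
W_total = -3456 − 8240 = -11696 J.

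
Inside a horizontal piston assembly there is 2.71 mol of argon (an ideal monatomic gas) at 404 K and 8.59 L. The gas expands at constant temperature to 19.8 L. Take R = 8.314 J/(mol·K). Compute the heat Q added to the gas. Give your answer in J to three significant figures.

Isothermal ⇒ ΔU = 0, so Q = W = nRT ln(V₂/V₁).
Q = (2.71)(8.314)(404) ln(19.8/8.59) = 9102 × 0.8351 = 7601 J.

Q ≈ 7600 J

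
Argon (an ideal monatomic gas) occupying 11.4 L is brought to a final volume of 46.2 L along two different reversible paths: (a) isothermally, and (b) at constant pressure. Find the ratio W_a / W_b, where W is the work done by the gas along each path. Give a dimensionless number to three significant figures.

Path (a) isothermal: W = P₁V₁ ln(V₂/V₁) → W_a/(P₁V₁) = 1.399.
Path (b) isobaric: W = P₁(V₂ − V₁) → W_b/(P₁V₁) = 3.053.
W_a / W_b = 1.399 / 3.053 = 0.4584.

W_a / W_b ≈ 0.458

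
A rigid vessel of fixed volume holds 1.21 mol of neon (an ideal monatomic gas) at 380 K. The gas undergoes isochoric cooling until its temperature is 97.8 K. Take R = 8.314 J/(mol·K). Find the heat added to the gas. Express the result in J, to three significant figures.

Q ≈ -4260 J

Constant volume ⇒ W = 0, so Q = ΔU = nCᵥΔT with Cᵥ = 3R/2 = 12.47 J/(mol·K).
ΔU = (1.21)(12.47)(97.8 − 380) = -4258 J.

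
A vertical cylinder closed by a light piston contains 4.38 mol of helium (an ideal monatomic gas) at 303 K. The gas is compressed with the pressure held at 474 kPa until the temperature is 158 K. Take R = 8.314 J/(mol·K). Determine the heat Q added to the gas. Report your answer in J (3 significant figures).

Isobaric: W = nRΔT = (4.38)(8.314)(-145) = -5280 J.
ΔU = nCᵥΔT with Cᵥ = 3R/2: ΔU = (4.38)(12.47)(-145) = -7920 J.
Q = ΔU + W = -7920 − 5280 = -13201 J.

Q ≈ -13200 J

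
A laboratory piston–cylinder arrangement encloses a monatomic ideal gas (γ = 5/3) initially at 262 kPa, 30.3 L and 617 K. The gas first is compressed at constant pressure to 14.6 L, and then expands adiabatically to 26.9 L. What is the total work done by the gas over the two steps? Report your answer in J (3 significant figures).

W_total ≈ -2190 J

Step 1 (isobaric): W = PΔV = (262 kPa)(14.6 − 30.3 L) = -4113 J.
After step 1: P = 262 kPa, V = 14.6 L, T = 297.3 K.
Step 2 (adiabatic): W = (P₁V₁ − P₂V₂)/(γ−1) = (3825 − 2545)/0.667 = 1920 J.
W_total = -4113 + 1920 = -2193 J.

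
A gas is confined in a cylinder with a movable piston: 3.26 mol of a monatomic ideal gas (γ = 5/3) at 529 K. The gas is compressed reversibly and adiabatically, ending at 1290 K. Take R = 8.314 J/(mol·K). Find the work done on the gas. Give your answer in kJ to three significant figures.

Adiabatic ⇒ Q = 0, so W_by = −ΔU = nCᵥ(T₁ − T₂).
Cᵥ = 3R/2 = 12.47 J/(mol·K).
W = (3.26)(12.47)(529 − 1290) = -30939 J.
Work on gas = −W_by = 30939 J.

W ≈ 30.9 kJ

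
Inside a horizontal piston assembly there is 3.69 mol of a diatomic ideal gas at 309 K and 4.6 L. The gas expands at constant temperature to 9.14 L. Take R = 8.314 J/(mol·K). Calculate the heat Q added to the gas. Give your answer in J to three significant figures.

Q ≈ 6510 J

Isothermal ⇒ ΔU = 0, so Q = W = nRT ln(V₂/V₁).
Q = (3.69)(8.314)(309) ln(9.14/4.6) = 9480 × 0.6866 = 6509 J.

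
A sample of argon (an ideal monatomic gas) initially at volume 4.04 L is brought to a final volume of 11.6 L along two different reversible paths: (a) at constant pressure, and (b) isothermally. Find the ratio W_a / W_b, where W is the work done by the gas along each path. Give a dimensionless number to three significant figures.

W_a / W_b ≈ 1.77

Path (a) isobaric: W = P₁(V₂ − V₁) → W_a/(P₁V₁) = 1.871.
Path (b) isothermal: W = P₁V₁ ln(V₂/V₁) → W_b/(P₁V₁) = 1.055.
W_a / W_b = 1.871 / 1.055 = 1.774.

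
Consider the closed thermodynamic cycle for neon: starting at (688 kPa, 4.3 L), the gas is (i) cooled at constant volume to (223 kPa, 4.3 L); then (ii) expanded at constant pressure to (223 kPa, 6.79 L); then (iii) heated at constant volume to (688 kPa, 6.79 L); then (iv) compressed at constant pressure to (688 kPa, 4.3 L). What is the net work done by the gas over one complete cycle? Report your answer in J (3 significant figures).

Constant-volume legs do no work.
W(ii) = (223)(6.79 − 4.3) = 555.3 J; W(iv) = (688)(4.3 − 6.79) = -1713 J.
W_net = 555.3 − 1713 = -1158 J (the counter-clockwise enclosed area).

W_net ≈ -1160 J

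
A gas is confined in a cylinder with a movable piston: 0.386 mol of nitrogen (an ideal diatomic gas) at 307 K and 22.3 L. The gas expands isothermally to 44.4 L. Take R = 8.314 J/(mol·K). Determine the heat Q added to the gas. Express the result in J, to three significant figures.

Q ≈ 678 J

Isothermal ⇒ ΔU = 0, so Q = W = nRT ln(V₂/V₁).
Q = (0.386)(8.314)(307) ln(44.4/22.3) = 985.2 × 0.6887 = 678.5 J.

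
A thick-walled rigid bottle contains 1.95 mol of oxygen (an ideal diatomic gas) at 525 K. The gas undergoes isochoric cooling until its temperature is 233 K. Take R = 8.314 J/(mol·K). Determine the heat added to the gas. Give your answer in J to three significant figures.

Constant volume ⇒ W = 0, so Q = ΔU = nCᵥΔT with Cᵥ = 5R/2 = 20.79 J/(mol·K).
ΔU = (1.95)(20.79)(233 − 525) = -11835 J.

Q ≈ -11800 J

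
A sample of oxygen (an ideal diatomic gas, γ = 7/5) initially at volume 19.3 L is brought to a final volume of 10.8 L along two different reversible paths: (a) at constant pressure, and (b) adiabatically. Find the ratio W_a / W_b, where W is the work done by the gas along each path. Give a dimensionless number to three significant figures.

W_a / W_b ≈ 0.674

Path (a) isobaric: W = P₁(V₂ − V₁) → W_a/(P₁V₁) = -0.4404.
Path (b) adiabatic: W = P₁V₁(1 − (V₁/V₂)^(γ−1))/(γ−1) → W_b/(P₁V₁) = -0.6535.
W_a / W_b = -0.4404 / -0.6535 = 0.6739.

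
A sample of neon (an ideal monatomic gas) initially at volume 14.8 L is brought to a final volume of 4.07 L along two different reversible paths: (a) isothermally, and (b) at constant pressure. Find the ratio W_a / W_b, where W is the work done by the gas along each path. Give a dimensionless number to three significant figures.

W_a / W_b ≈ 1.78

Path (a) isothermal: W = P₁V₁ ln(V₂/V₁) → W_a/(P₁V₁) = -1.291.
Path (b) isobaric: W = P₁(V₂ − V₁) → W_b/(P₁V₁) = -0.725.
W_a / W_b = -1.291 / -0.725 = 1.781.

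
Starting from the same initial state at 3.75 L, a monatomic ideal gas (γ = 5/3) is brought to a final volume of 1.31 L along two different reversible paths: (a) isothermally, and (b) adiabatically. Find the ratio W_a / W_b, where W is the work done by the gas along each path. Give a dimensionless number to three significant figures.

W_a / W_b ≈ 0.690

Path (a) isothermal: W = P₁V₁ ln(V₂/V₁) → W_a/(P₁V₁) = -1.052.
Path (b) adiabatic: W = P₁V₁(1 − (V₁/V₂)^(γ−1))/(γ−1) → W_b/(P₁V₁) = -1.524.
W_a / W_b = -1.052 / -1.524 = 0.6901.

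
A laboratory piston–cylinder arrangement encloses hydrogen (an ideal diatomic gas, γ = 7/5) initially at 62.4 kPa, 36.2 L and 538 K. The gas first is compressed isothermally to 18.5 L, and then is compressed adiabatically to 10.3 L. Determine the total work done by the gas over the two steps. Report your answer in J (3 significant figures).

W_total ≈ -3010 J

Step 1 (isothermal): W = P₁V₁ ln(V₂/V₁) = (2259) ln(18.5/36.2) = -1516 J.
After step 1: P = 122.1 kPa, V = 18.5 L, T = 538 K.
Step 2 (adiabatic): W = (P₁V₁ − P₂V₂)/(γ−1) = (2259 − 2855)/0.4 = -1491 J.
W_total = -1516 − 1491 = -3007 J.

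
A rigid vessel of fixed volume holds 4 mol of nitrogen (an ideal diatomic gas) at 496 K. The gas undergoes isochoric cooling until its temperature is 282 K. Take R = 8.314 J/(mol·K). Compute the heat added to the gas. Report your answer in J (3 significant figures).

Constant volume ⇒ W = 0, so Q = ΔU = nCᵥΔT with Cᵥ = 5R/2 = 20.79 J/(mol·K).
ΔU = (4)(20.79)(282 − 496) = -17792 J.

Q ≈ -17800 J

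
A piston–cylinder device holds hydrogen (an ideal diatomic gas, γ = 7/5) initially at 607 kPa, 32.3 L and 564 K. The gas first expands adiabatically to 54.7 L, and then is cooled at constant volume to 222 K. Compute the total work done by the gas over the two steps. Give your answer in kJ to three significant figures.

W_total ≈ 9.31 kJ

Step 1 (adiabatic): W = (P₁V₁ − P₂V₂)/(γ−1) = (19606 − 15881)/0.4 = 9313 J.
Step 2 (isochoric): W = 0 (constant volume).
W_total = 9313 + 0 = 9313 J.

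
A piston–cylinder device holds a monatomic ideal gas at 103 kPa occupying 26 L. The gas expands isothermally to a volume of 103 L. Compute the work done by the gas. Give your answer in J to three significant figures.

W ≈ 3690 J

Isothermal: W = nRT ln(V₂/V₁) = P₁V₁ ln(V₂/V₁).
P₁V₁ = (103 kPa)(26 L) = 2678 J.
W = 2678 × ln(103/26) = 2678 × 1.377
W_by_gas = 3687 J.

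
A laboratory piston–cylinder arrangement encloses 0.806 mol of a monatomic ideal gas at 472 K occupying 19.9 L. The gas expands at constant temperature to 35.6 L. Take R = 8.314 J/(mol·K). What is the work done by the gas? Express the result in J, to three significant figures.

Isothermal: W = nRT ln(V₂/V₁).
W = (0.806)(8.314)(472) × ln(35.6/19.9)
  = 3163 × 0.5816
W_by_gas = 1840 J.

W ≈ 1840 J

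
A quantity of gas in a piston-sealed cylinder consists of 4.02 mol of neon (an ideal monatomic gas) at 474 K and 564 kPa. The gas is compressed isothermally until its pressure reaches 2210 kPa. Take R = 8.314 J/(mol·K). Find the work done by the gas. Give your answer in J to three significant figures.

W ≈ -21600 J

Isothermal process: W = nRT ln(V₂/V₁) = nRT ln(P₁/P₂).
W = (4.02)(8.314)(474) × ln(564/2210)
  = 15842 × ln(0.2552) = 15842 × -1.366
W_by_gas = -21636 J.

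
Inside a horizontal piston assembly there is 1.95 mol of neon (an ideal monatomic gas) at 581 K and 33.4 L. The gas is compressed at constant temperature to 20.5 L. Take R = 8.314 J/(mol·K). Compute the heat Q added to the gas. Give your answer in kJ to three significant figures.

Q ≈ -4.60 kJ

Isothermal ⇒ ΔU = 0, so Q = W = nRT ln(V₂/V₁).
Q = (1.95)(8.314)(581) ln(20.5/33.4) = 9419 × -0.4881 = -4598 J.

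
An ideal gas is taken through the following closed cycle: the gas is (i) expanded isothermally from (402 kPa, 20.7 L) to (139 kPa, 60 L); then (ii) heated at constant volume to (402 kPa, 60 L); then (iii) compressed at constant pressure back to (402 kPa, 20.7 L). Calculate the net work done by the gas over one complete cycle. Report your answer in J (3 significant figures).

Leg (i): W = PᵢVᵢ ln(V_f/Vᵢ) = (8321) ln(60/20.7) = 8856 J.
Leg (ii): W = 0.
Leg (iii): W = PΔV = (402)(20.7 − 60) = -15799 J.
W_net = 8856 − 15799 = -6943 J.

W_net ≈ -6940 J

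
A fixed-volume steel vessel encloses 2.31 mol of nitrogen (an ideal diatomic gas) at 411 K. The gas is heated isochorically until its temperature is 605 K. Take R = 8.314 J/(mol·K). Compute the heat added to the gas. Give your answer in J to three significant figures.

Constant volume ⇒ W = 0, so Q = ΔU = nCᵥΔT with Cᵥ = 5R/2 = 20.79 J/(mol·K).
ΔU = (2.31)(20.79)(605 − 411) = 9315 J.

Q ≈ 9310 J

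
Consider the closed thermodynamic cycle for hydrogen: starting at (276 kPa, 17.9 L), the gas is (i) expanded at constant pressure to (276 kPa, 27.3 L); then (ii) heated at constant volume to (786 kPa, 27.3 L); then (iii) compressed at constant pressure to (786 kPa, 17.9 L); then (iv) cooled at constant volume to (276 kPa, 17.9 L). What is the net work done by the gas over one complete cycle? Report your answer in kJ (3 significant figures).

W_net ≈ -4.79 kJ

Constant-volume legs do no work.
W(i) = (276)(27.3 − 17.9) = 2594 J; W(iii) = (786)(17.9 − 27.3) = -7388 J.
W_net = 2594 − 7388 = -4794 J (the counter-clockwise enclosed area).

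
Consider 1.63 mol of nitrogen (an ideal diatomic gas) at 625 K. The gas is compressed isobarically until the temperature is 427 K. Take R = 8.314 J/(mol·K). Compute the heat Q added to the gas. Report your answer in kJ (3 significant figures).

Isobaric: W = nRΔT = (1.63)(8.314)(-198) = -2683 J.
ΔU = nCᵥΔT with Cᵥ = 5R/2: ΔU = (1.63)(20.79)(-198) = -6708 J.
Q = ΔU + W = -6708 − 2683 = -9391 J.

Q ≈ -9.39 kJ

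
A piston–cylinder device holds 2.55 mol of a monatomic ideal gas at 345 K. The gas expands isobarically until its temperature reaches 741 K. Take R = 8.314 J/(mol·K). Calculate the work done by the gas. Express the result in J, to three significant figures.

Isobaric: W = P ΔV = nR ΔT.
W = (2.55)(8.314)(741 − 345) = 8395 J.

W ≈ 8400 J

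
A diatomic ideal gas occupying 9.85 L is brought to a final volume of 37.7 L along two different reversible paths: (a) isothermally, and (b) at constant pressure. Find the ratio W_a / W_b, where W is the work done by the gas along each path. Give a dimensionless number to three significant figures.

W_a / W_b ≈ 0.475

Path (a) isothermal: W = P₁V₁ ln(V₂/V₁) → W_a/(P₁V₁) = 1.342.
Path (b) isobaric: W = P₁(V₂ − V₁) → W_b/(P₁V₁) = 2.827.
W_a / W_b = 1.342 / 2.827 = 0.4747.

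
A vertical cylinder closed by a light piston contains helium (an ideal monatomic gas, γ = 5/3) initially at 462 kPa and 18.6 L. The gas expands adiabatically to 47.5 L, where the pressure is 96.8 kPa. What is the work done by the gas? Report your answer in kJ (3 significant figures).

Adiabatic: W = (P₁V₁ − P₂V₂)/(γ − 1) with γ = 5/3.
P₁V₁ = 8593 J, P₂V₂ = 4598 J.
W = (8593 − 4598) / 0.6667 = 5993 J.

W ≈ 5.99 kJ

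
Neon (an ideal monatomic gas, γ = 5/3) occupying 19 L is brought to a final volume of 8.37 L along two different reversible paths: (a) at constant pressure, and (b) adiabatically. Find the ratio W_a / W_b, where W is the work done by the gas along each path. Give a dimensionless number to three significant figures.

Path (a) isobaric: W = P₁(V₂ − V₁) → W_a/(P₁V₁) = -0.5595.
Path (b) adiabatic: W = P₁V₁(1 − (V₁/V₂)^(γ−1))/(γ−1) → W_b/(P₁V₁) = -1.091.
W_a / W_b = -0.5595 / -1.091 = 0.5129.

W_a / W_b ≈ 0.513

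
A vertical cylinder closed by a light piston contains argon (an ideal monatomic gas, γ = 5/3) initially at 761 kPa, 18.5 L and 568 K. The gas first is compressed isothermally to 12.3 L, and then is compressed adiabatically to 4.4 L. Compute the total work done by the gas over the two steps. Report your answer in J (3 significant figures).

W_total ≈ -26500 J

Step 1 (isothermal): W = P₁V₁ ln(V₂/V₁) = (14078) ln(12.3/18.5) = -5746 J.
After step 1: P = 1145 kPa, V = 12.3 L, T = 568 K.
Step 2 (adiabatic): W = (P₁V₁ − P₂V₂)/(γ−1) = (14078 − 27938)/0.667 = -20789 J.
W_total = -5746 − 20789 = -26535 J.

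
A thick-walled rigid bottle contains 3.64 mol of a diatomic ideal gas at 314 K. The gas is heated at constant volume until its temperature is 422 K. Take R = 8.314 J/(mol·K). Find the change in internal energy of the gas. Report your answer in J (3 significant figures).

ΔU ≈ 8170 J

Constant volume ⇒ W = 0, so Q = ΔU = nCᵥΔT with Cᵥ = 5R/2 = 20.79 J/(mol·K).
ΔU = (3.64)(20.79)(422 − 314) = 8171 J.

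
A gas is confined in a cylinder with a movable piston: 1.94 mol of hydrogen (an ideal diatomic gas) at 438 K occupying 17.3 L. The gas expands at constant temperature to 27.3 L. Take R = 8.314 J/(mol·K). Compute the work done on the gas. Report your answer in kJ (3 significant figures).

W ≈ -3.22 kJ

Isothermal: W = nRT ln(V₂/V₁).
W = (1.94)(8.314)(438) × ln(27.3/17.3)
  = 7065 × 0.4562
W_by_gas = 3223 J; work on gas = −W_by = -3223 J.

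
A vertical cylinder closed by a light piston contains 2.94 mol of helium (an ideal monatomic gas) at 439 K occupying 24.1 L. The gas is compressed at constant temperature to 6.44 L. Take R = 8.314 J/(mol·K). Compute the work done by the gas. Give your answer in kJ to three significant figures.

W ≈ -14.2 kJ

Isothermal: W = nRT ln(V₂/V₁).
W = (2.94)(8.314)(439) × ln(6.44/24.1)
  = 10731 × -1.32
W_by_gas = -14161 J.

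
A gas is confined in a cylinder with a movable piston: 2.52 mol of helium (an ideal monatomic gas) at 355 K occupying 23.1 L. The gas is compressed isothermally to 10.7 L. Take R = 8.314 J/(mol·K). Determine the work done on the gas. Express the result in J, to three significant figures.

W ≈ 5720 J

Isothermal: W = nRT ln(V₂/V₁).
W = (2.52)(8.314)(355) × ln(10.7/23.1)
  = 7438 × -0.7696
W_by_gas = -5724 J; work on gas = −W_by = 5724 J.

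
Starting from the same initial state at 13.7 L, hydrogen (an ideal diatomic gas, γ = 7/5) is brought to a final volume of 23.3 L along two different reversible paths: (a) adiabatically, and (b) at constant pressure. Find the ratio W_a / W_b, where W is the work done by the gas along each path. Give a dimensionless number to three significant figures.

Path (a) adiabatic: W = P₁V₁(1 − (V₁/V₂)^(γ−1))/(γ−1) → W_a/(P₁V₁) = 0.4784.
Path (b) isobaric: W = P₁(V₂ − V₁) → W_b/(P₁V₁) = 0.7007.
W_a / W_b = 0.4784 / 0.7007 = 0.6828.

W_a / W_b ≈ 0.683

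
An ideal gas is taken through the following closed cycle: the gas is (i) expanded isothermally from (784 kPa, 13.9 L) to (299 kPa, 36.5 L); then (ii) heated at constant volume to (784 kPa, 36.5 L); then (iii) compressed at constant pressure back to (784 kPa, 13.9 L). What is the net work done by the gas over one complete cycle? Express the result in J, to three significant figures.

Leg (i): W = PᵢVᵢ ln(V_f/Vᵢ) = (10898) ln(36.5/13.9) = 10521 J.
Leg (ii): W = 0.
Leg (iii): W = PΔV = (784)(13.9 − 36.5) = -17718 J.
W_net = 10521 − 17718 = -7198 J.

W_net ≈ -7200 J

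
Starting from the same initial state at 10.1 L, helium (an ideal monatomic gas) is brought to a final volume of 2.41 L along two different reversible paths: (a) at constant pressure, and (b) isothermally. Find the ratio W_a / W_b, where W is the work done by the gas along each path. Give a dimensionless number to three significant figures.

W_a / W_b ≈ 0.531

Path (a) isobaric: W = P₁(V₂ − V₁) → W_a/(P₁V₁) = -0.7614.
Path (b) isothermal: W = P₁V₁ ln(V₂/V₁) → W_b/(P₁V₁) = -1.433.
W_a / W_b = -0.7614 / -1.433 = 0.5314.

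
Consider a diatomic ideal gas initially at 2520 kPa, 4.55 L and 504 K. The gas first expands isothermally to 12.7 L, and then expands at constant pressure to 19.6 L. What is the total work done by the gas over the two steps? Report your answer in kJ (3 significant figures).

Step 1 (isothermal): W = P₁V₁ ln(V₂/V₁) = (11466) ln(12.7/4.55) = 11770 J.
After step 1: P = 902.8 kPa, V = 12.7 L, T = 504 K.
Step 2 (isobaric): W = PΔV = (902.8 kPa)(19.6 − 12.7 L) = 6230 J.
W_total = 11770 + 6230 = 17999 J.

W_total ≈ 18.0 kJ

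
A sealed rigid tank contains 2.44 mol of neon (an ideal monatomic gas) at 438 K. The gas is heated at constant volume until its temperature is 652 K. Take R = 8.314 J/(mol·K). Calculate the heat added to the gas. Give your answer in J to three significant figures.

Q ≈ 6510 J

Constant volume ⇒ W = 0, so Q = ΔU = nCᵥΔT with Cᵥ = 3R/2 = 12.47 J/(mol·K).
ΔU = (2.44)(12.47)(652 − 438) = 6512 J.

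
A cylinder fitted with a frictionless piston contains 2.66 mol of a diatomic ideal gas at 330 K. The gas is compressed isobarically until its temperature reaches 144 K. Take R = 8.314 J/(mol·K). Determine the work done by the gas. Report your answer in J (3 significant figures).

W ≈ -4110 J

Isobaric: W = P ΔV = nR ΔT.
W = (2.66)(8.314)(144 − 330) = -4113 J.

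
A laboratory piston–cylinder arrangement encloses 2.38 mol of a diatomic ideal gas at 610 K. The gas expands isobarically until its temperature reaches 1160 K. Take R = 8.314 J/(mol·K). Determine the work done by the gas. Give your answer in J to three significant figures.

Isobaric: W = P ΔV = nR ΔT.
W = (2.38)(8.314)(1160 − 610) = 10883 J.

W ≈ 10900 J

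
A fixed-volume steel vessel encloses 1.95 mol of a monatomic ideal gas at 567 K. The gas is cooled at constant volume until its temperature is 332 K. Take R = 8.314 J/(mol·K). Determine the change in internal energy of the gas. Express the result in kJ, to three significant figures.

ΔU ≈ -5.71 kJ

Constant volume ⇒ W = 0, so Q = ΔU = nCᵥΔT with Cᵥ = 3R/2 = 12.47 J/(mol·K).
ΔU = (1.95)(12.47)(332 − 567) = -5715 J.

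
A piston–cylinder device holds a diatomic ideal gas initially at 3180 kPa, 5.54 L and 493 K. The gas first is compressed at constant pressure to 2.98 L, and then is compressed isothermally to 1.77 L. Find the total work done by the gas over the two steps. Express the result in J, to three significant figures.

W_total ≈ -13100 J

Step 1 (isobaric): W = PΔV = (3180 kPa)(2.98 − 5.54 L) = -8141 J.
After step 1: P = 3180 kPa, V = 2.98 L, T = 265.2 K.
Step 2 (isothermal): W = P₁V₁ ln(V₂/V₁) = (9476) ln(1.77/2.98) = -4937 J.
W_total = -8141 − 4937 = -13077 J.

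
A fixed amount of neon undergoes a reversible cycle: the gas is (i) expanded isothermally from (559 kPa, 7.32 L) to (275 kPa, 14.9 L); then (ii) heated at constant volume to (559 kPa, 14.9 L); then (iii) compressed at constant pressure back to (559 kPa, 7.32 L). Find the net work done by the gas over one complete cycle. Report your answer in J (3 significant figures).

W_net ≈ -1330 J

Leg (i): W = PᵢVᵢ ln(V_f/Vᵢ) = (4092) ln(14.9/7.32) = 2908 J.
Leg (ii): W = 0.
Leg (iii): W = PΔV = (559)(7.32 − 14.9) = -4237 J.
W_net = 2908 − 4237 = -1329 J.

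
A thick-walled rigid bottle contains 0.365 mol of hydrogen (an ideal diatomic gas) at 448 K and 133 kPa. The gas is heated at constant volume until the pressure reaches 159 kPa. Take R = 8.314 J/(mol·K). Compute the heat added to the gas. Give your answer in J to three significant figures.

Constant volume ⇒ W = 0, so Q = ΔU = nCᵥΔT with Cᵥ = 5R/2 = 20.79 J/(mol·K).
At constant V, T₂/T₁ = P₂/P₁ ⇒ ΔT = T₁(P₂/P₁ − 1) = 448·(159/133 − 1) = 87.58 K.
ΔU = (0.365)(20.79)(87.58) = 664.4 J.

Q ≈ 664 J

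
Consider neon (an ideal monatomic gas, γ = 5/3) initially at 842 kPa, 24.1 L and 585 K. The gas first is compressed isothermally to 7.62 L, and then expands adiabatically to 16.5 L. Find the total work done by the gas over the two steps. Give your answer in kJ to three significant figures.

Step 1 (isothermal): W = P₁V₁ ln(V₂/V₁) = (20292) ln(7.62/24.1) = -23365 J.
After step 1: P = 2663 kPa, V = 7.62 L, T = 585 K.
Step 2 (adiabatic): W = (P₁V₁ − P₂V₂)/(γ−1) = (20292 − 12124)/0.667 = 12252 J.
W_total = -23365 + 12252 = -11113 J.

W_total ≈ -11.1 kJ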